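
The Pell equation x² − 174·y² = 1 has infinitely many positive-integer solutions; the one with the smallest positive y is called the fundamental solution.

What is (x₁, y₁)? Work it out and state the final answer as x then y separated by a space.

√174 → a₀=13, period (5,4,5,26); ℓ=4 even so k=3
step 0: (13, 1)  from 13·(1,0) + (0,1)
…
step 2: (277, 21)  from 4·(66,5) + (13,1)
step 3: (1451, 110)  from 5·(277,21) + (66,5)
fundamental: x₁=1451, y₁=110  (since 2105401 − 174·12100 = 1)

1451 110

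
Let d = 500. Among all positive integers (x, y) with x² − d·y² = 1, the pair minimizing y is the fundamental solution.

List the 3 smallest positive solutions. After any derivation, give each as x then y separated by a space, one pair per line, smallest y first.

d=500: √d = [22; 2,1,3,2,1,…,1,2,44] (ℓ=14, even), read p_13/q_13
i=0: a=22 ⇒ p=22, q=1
…
i=5: a=1 ⇒ p=805, q=36
…
i=8: a=1 ⇒ p=15809, q=707
i=9: a=1 ⇒ p=30254, q=1353
i=10: a=2 ⇒ p=76317, q=3413
i=11: a=3 ⇒ p=259205, q=11592
i=12: a=1 ⇒ p=335522, q=15005
i=13: a=2 ⇒ p=930249, q=41602
→ (930249, 41602).  Check: 930249²=865363202001, 500·41602²=865363202000, difference 1.
(930249+41602√500)^2 = 1730726404001 + 77400437796√500
(930249+41602√500)^3 = 3220013013190122249 + 144003359718540806√500

930249 41602
1730726404001 77400437796
3220013013190122249 144003359718540806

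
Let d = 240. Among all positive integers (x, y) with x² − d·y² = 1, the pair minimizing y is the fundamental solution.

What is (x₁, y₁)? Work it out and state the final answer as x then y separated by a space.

31 2

√240 = [15; 2,30, …], period ℓ=2 (even) → k=1
step 0: (15, 1)  from 15·(1,0) + (0,1)
step 1: (31, 2)  from 2·(15,1) + (1,0)
fundamental: x₁=31, y₁=2  (since 961 − 240·4 = 1)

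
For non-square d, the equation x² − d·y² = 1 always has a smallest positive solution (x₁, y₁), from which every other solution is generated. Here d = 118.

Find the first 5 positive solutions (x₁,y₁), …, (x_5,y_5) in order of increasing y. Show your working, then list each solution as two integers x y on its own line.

d=118: √d = [10; 1,6,3,2,10,2,3,6,1,20] (ℓ=10, even), read p_9/q_9
step 0: (10, 1)  from 10·(1,0) + (0,1)
step 1: (11, 1)  from 1·(10,1) + (1,0)
step 2: (76, 7)  from 6·(11,1) + (10,1)
step 3: (239, 22)  from 3·(76,7) + (11,1)
…
step 5: (5779, 532)  from 10·(554,51) + (239,22)
…
step 8: (264802, 24377)  from 6·(42115,3877) + (12112,1115)
step 9: (306917, 28254)  from 1·(264802,24377) + (42115,3877)
→ (306917, 28254).  Check: 306917²=94198044889, 118·28254²=94198044888, difference 1.
k=2:  x_2 = 306917·306917+118·28254·28254 = 188396089777,  y_2 = 306917·28254+28254·306917 = 17343265836
k=3:  x_3 = 306917·188396089777+118·28254·17343265836 = 115643925371868101,  y_3 = 306917·17343265836+28254·188396089777 = 10645886241146970
k=4:  x_4 = 306917·115643925371868101+118·28254·10645886241146970 = 70986173286526887819457,  y_4 = 306917·10645886241146970+28254·115643925371868101 = 6534806934930865917144
k=5:  x_5 = 306917·70986173286526887819457+118·28254·6534806934930865917144 = 43573726693046301732396700037,  y_5 = 306917·6534806934930865917144+28254·70986173286526887819457 = 4011286680085707263143023126

306917 28254
188396089777 17343265836
115643925371868101 10645886241146970
70986173286526887819457 6534806934930865917144
43573726693046301732396700037 4011286680085707263143023126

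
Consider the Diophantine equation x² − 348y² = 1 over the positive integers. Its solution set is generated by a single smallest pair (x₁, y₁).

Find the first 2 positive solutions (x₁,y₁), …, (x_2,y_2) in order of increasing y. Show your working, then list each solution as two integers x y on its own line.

1567 84
4910977 263256

√348 → a₀=18, period (1,1,1,8,1,1,1,36); ℓ=8 even so k=7
k=0  a_k=18  p_k/q_k = 18/1
…
k=6  a_k=1  p_k/q_k = 1026/55
k=7  a_k=1  p_k/q_k = 1567/84
(x₁, y₁) = (1567, 84);  1567² − 348·84² = 1 ✓
(1567+84√348)^2 = 4910977 + 263256√348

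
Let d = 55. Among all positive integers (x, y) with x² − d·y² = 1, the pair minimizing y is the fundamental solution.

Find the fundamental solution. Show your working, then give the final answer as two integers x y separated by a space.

89 12

√55 → a₀=7, period (2,2,2,14); ℓ=4 even so k=3
i=0: a=7 ⇒ p=7, q=1
i=1: a=2 ⇒ p=15, q=2
i=2: a=2 ⇒ p=37, q=5
i=3: a=2 ⇒ p=89, q=12
→ (89, 12).  Check: 89²=7921, 55·12²=7920, difference 1.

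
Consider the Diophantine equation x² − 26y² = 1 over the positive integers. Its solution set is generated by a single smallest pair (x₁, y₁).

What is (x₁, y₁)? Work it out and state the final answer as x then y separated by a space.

√26 → a₀=5, period (10); ℓ=1 odd so k=1
a_0=5:  p_0=5·1+0=5,  q_0=5·0+1=1
a_1=10:  p_1=10·5+1=51,  q_1=10·1+0=10
(x₁, y₁) = (51, 10);  51² − 26·10² = 1 ✓

51 10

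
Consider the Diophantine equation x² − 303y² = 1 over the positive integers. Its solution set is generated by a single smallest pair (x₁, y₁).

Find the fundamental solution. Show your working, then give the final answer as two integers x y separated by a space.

2524 145

[17; 2,2,5,2,2,34] for √303; ℓ=6 ⇒ convergent index 5
i=0: a=17 ⇒ p=17, q=1
…
i=3: a=5 ⇒ p=470, q=27
i=4: a=2 ⇒ p=1027, q=59
i=5: a=2 ⇒ p=2524, q=145
fundamental: x₁=2524, y₁=145  (since 6370576 − 303·21025 = 1)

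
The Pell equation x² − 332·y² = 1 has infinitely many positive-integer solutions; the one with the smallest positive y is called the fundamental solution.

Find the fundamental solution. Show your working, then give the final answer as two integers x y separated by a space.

√332 = [18; 4,1,1,8,1,1,4,36, …], period ℓ=8 (even) → k=7
k=0  a_k=18  p_k/q_k = 18/1
…
k=5  a_k=1  p_k/q_k = 1567/86
k=6  a_k=1  p_k/q_k = 2970/163
k=7  a_k=4  p_k/q_k = 13447/738
→ (13447, 738).  Check: 13447²=180821809, 332·738²=180821808, difference 1.

13447 738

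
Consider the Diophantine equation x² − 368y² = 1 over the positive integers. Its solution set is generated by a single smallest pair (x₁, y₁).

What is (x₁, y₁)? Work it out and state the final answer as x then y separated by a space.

1151 60

√368 → a₀=19, period (5,2,5,38); ℓ=4 even so k=3
i=0: a=19 ⇒ p=19, q=1
…
i=2: a=2 ⇒ p=211, q=11
i=3: a=5 ⇒ p=1151, q=60
→ (1151, 60).  Check: 1151²=1324801, 368·60²=1324800, difference 1.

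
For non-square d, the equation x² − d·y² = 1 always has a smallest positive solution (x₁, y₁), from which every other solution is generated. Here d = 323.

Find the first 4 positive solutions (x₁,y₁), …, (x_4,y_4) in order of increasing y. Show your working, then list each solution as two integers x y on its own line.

√323 = [17; 1,34, …], period ℓ=2 (even) → k=1
k=0  a_k=17  p_k/q_k = 17/1
k=1  a_k=1  p_k/q_k = 18/1
(x₁, y₁) = (18, 1);  18² − 323·1² = 1 ✓
(18+1√323)^2 = 647 + 36√323
(18+1√323)^3 = 23274 + 1295√323
(18+1√323)^4 = 837217 + 46584√323

18 1
647 36
23274 1295
837217 46584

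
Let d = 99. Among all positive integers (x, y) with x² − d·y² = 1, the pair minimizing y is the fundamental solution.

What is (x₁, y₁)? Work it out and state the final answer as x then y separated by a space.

10 1

d=99: √d = [9; 1,18] (ℓ=2, even), read p_1/q_1
i=0: a=9 ⇒ p=9, q=1
i=1: a=1 ⇒ p=10, q=1
→ (10, 1).  Check: 10²=100, 99·1²=99, difference 1.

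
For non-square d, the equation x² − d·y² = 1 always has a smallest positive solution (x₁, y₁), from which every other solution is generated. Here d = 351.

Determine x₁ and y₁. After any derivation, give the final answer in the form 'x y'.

d=351: √d = [18; 1,2,1,3,2,2,2,3,1,2,1,36] (ℓ=12, even), read p_11/q_11
k=0  a_k=18  p_k/q_k = 18/1
…
k=2  a_k=2  p_k/q_k = 56/3
k=3  a_k=1  p_k/q_k = 75/4
…
k=5  a_k=2  p_k/q_k = 637/34
…
k=8  a_k=3  p_k/q_k = 12796/683
k=9  a_k=1  p_k/q_k = 16543/883
k=10  a_k=2  p_k/q_k = 45882/2449
k=11  a_k=1  p_k/q_k = 62425/3332
→ (62425, 3332).  Check: 62425²=3896880625, 351·3332²=3896880624, difference 1.

62425 3332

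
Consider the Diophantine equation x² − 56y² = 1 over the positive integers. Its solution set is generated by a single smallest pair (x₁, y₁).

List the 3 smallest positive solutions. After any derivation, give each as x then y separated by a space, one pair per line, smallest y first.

√56 = [7; 2,14, …], period ℓ=2 (even) → k=1
i=0: a=7 ⇒ p=7, q=1
i=1: a=2 ⇒ p=15, q=2
fundamental: x₁=15, y₁=2  (since 225 − 56·4 = 1)
(15+2√56)^2 = 449 + 60√56
(15+2√56)^3 = 13455 + 1798√56

15 2
449 60
13455 1798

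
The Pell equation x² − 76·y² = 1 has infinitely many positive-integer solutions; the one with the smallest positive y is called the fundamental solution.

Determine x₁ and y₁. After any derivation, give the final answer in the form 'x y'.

√76 = [8; 1,2,1,1,5,4,5,1,1,2,1,16, …], period ℓ=12 (even) → k=11
k=0  a_k=8  p_k/q_k = 8/1
k=1  a_k=1  p_k/q_k = 9/1
…
k=3  a_k=1  p_k/q_k = 35/4
…
k=5  a_k=5  p_k/q_k = 340/39
…
k=7  a_k=5  p_k/q_k = 7445/854
k=8  a_k=1  p_k/q_k = 8866/1017
k=9  a_k=1  p_k/q_k = 16311/1871
k=10  a_k=2  p_k/q_k = 41488/4759
k=11  a_k=1  p_k/q_k = 57799/6630
fundamental: x₁=57799, y₁=6630  (since 3340724401 − 76·43956900 = 1)

57799 6630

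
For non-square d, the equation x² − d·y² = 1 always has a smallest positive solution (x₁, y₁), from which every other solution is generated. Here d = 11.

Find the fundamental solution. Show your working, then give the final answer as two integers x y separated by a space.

[3; 3,6] for √11; ℓ=2 ⇒ convergent index 1
a_0=3:  p_0=3·1+0=3,  q_0=3·0+1=1
a_1=3:  p_1=3·3+1=10,  q_1=3·1+0=3
fundamental: x₁=10, y₁=3  (since 100 − 11·9 = 1)

10 3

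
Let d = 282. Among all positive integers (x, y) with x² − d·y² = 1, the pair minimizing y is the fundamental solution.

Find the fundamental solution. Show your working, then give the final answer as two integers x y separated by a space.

[16; 1,3,1,4,1,3,1,32] for √282; ℓ=8 ⇒ convergent index 7
k=0  a_k=16  p_k/q_k = 16/1
…
k=2  a_k=3  p_k/q_k = 67/4
k=3  a_k=1  p_k/q_k = 84/5
…
k=6  a_k=3  p_k/q_k = 1864/111
k=7  a_k=1  p_k/q_k = 2351/140
fundamental: x₁=2351, y₁=140  (since 5527201 − 282·19600 = 1)

2351 140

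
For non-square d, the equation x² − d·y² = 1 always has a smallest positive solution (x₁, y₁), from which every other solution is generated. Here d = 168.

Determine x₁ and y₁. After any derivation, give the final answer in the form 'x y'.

√168 → a₀=12, period (1,24); ℓ=2 even so k=1
step 0: (12, 1)  from 12·(1,0) + (0,1)
step 1: (13, 1)  from 1·(12,1) + (1,0)
→ (13, 1).  Check: 13²=169, 168·1²=168, difference 1.

13 1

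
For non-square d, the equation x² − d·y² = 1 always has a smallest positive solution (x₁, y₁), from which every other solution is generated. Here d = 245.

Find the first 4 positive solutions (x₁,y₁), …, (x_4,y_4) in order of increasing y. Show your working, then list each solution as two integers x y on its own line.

d=245: √d = [15; 1,1,1,7,6,7,1,1,1,30] (ℓ=10, even), read p_9/q_9
i=0: a=15 ⇒ p=15, q=1
i=1: a=1 ⇒ p=16, q=1
i=2: a=1 ⇒ p=31, q=2
i=3: a=1 ⇒ p=47, q=3
i=4: a=7 ⇒ p=360, q=23
i=5: a=6 ⇒ p=2207, q=141
i=6: a=7 ⇒ p=15809, q=1010
…
i=8: a=1 ⇒ p=33825, q=2161
i=9: a=1 ⇒ p=51841, q=3312
(x₁, y₁) = (51841, 3312);  51841² − 245·3312² = 1 ✓
(x_2, y_2) = (51841·51841 + 245·3312·3312, 51841·3312 + 3312·51841) = (5374978561, 343394784)
(x_3, y_3) = (51841·5374978561 + 245·3312·343394784, 51841·343394784 + 3312·5374978561) = (557288527109761, 35603857991376)
(x_4, y_4) = (51841·557288527109761 + 245·3312·35603857991376, 51841·35603857991376 + 3312·557288527109761) = (57780789062419261441, 3691479203918451648)

51841 3312
5374978561 343394784
557288527109761 35603857991376
57780789062419261441 3691479203918451648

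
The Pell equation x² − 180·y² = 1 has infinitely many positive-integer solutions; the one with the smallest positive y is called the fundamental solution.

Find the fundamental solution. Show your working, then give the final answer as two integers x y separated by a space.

161 12

√180 = [13; 2,2,2,26, …], period ℓ=4 (even) → k=3
step 0: (13, 1)  from 13·(1,0) + (0,1)
…
step 2: (67, 5)  from 2·(27,2) + (13,1)
step 3: (161, 12)  from 2·(67,5) + (27,2)
(x₁, y₁) = (161, 12);  161² − 180·12² = 1 ✓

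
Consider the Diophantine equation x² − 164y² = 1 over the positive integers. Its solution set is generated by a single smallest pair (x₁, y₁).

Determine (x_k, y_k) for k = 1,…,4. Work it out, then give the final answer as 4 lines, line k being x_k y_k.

√164 = [12; 1,4,6,4,1,24, …], period ℓ=6 (even) → k=5
k=0  a_k=12  p_k/q_k = 12/1
k=1  a_k=1  p_k/q_k = 13/1
k=2  a_k=4  p_k/q_k = 64/5
k=3  a_k=6  p_k/q_k = 397/31
k=4  a_k=4  p_k/q_k = 1652/129
k=5  a_k=1  p_k/q_k = 2049/160
fundamental: x₁=2049, y₁=160  (since 4198401 − 164·25600 = 1)
k=2:  x_2 = 2049·2049+164·160·160 = 8396801,  y_2 = 2049·160+160·2049 = 655680
k=3:  x_3 = 2049·8396801+164·160·655680 = 34410088449,  y_3 = 2049·655680+160·8396801 = 2686976480
k=4:  x_4 = 2049·34410088449+164·160·2686976480 = 141012534067201,  y_4 = 2049·2686976480+160·34410088449 = 11011228959360

2049 160
8396801 655680
34410088449 2686976480
141012534067201 11011228959360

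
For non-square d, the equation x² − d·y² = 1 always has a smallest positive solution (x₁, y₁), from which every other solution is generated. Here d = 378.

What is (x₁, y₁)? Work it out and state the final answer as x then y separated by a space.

8749 450

[19; 2,3,1,4,1,3,2,38] for √378; ℓ=8 ⇒ convergent index 7
a_0=19:  p_0=19·1+0=19,  q_0=19·0+1=1
a_1=2:  p_1=2·19+1=39,  q_1=2·1+0=2
…
a_5=1:  p_5=1·836+175=1011,  q_5=1·43+9=52
a_6=3:  p_6=3·1011+836=3869,  q_6=3·52+43=199
a_7=2:  p_7=2·3869+1011=8749,  q_7=2·199+52=450
(x₁, y₁) = (8749, 450);  8749² − 378·450² = 1 ✓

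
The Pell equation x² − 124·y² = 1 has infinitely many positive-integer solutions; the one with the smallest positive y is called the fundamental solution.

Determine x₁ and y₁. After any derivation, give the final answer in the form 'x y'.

√124 → a₀=11, period (7,2,1,1,1,…,2,7,22); ℓ=16 even so k=15
step 0: (11, 1)  from 11·(1,0) + (0,1)
…
step 8: (14543, 1306)  from 4·(3040,273) + (2383,214)
step 9: (17583, 1579)  from 1·(14543,1306) + (3040,273)
…
step 13: (237042, 21287)  from 1·(152167,13665) + (84875,7622)
step 14: (626251, 56239)  from 2·(237042,21287) + (152167,13665)
step 15: (4620799, 414960)  from 7·(626251,56239) + (237042,21287)
(x₁, y₁) = (4620799, 414960);  4620799² − 124·414960² = 1 ✓

4620799 414960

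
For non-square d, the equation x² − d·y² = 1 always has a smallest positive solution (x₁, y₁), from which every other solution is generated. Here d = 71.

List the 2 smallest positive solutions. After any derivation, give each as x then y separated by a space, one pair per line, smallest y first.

d=71: √d = [8; 2,2,1,7,1,2,2,16] (ℓ=8, even), read p_7/q_7
step 0: (8, 1)  from 8·(1,0) + (0,1)
step 1: (17, 2)  from 2·(8,1) + (1,0)
step 2: (42, 5)  from 2·(17,2) + (8,1)
…
step 4: (455, 54)  from 7·(59,7) + (42,5)
step 5: (514, 61)  from 1·(455,54) + (59,7)
step 6: (1483, 176)  from 2·(514,61) + (455,54)
step 7: (3480, 413)  from 2·(1483,176) + (514,61)
→ (3480, 413).  Check: 3480²=12110400, 71·413²=12110399, difference 1.
k=2:  x_2 = 3480·3480+71·413·413 = 24220799,  y_2 = 3480·413+413·3480 = 2874480

3480 413
24220799 2874480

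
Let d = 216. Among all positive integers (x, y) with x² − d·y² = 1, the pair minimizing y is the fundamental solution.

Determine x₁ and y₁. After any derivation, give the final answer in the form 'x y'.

√216 → a₀=14, period (1,2,3,2,1,28); ℓ=6 even so k=5
step 0: (14, 1)  from 14·(1,0) + (0,1)
step 1: (15, 1)  from 1·(14,1) + (1,0)
step 2: (44, 3)  from 2·(15,1) + (14,1)
step 3: (147, 10)  from 3·(44,3) + (15,1)
step 4: (338, 23)  from 2·(147,10) + (44,3)
step 5: (485, 33)  from 1·(338,23) + (147,10)
(x₁, y₁) = (485, 33);  485² − 216·33² = 1 ✓

485 33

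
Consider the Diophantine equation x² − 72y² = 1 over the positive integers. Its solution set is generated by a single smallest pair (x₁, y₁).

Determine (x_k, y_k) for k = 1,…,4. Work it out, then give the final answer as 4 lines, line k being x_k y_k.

17 2
577 68
19601 2310
665857 78472

√72 = [8; 2,16, …], period ℓ=2 (even) → k=1
step 0: (8, 1)  from 8·(1,0) + (0,1)
step 1: (17, 2)  from 2·(8,1) + (1,0)
(x₁, y₁) = (17, 2);  17² − 72·2² = 1 ✓
(17+2√72)^2 = 577 + 68√72
(17+2√72)^3 = 19601 + 2310√72
(17+2√72)^4 = 665857 + 78472√72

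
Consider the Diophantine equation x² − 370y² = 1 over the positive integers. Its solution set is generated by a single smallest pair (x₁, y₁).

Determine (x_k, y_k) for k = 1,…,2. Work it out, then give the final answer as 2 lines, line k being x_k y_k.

213859 11118
91471343761 4755368724

√370 = [19; 4,4,38, …], period ℓ=3 (odd) → k=5
step 0: (19, 1)  from 19·(1,0) + (0,1)
step 1: (77, 4)  from 4·(19,1) + (1,0)
step 2: (327, 17)  from 4·(77,4) + (19,1)
…
step 4: (50339, 2617)  from 4·(12503,650) + (327,17)
step 5: (213859, 11118)  from 4·(50339,2617) + (12503,650)
(x₁, y₁) = (213859, 11118);  213859² − 370·11118² = 1 ✓
(x_2, y_2) = (213859·213859 + 370·11118·11118, 213859·11118 + 11118·213859) = (91471343761, 4755368724)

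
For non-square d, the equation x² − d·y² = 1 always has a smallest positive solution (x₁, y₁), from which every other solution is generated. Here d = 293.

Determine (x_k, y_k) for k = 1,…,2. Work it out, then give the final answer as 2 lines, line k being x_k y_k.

d=293: √d = [17; 8,1,1,8,34] (ℓ=5, odd), read p_9/q_9
a_0=17:  p_0=17·1+0=17,  q_0=17·0+1=1
…
a_2=1:  p_2=1·137+17=154,  q_2=1·8+1=9
a_3=1:  p_3=1·154+137=291,  q_3=1·9+8=17
a_4=8:  p_4=8·291+154=2482,  q_4=8·17+9=145
…
a_7=1:  p_7=1·679914+84679=764593,  q_7=1·39721+4947=44668
a_8=1:  p_8=1·764593+679914=1444507,  q_8=1·44668+39721=84389
a_9=8:  p_9=8·1444507+764593=12320649,  q_9=8·84389+44668=719780
(x₁, y₁) = (12320649, 719780);  12320649² − 293·719780² = 1 ✓
(12320649+719780√293)^2 = 303596783562401 + 17736313474440√293

12320649 719780
303596783562401 17736313474440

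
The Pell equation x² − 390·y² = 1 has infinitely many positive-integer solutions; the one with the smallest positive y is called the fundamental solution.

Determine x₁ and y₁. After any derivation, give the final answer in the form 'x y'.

79 4

[19; 1,2,1,38] for √390; ℓ=4 ⇒ convergent index 3
a_0=19:  p_0=19·1+0=19,  q_0=19·0+1=1
a_1=1:  p_1=1·19+1=20,  q_1=1·1+0=1
a_2=2:  p_2=2·20+19=59,  q_2=2·1+1=3
a_3=1:  p_3=1·59+20=79,  q_3=1·3+1=4
→ (79, 4).  Check: 79²=6241, 390·4²=6240, difference 1.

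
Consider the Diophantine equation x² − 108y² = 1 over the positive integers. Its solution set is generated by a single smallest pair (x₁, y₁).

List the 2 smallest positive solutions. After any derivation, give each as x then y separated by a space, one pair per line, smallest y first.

[10; 2,1,1,4,1,1,2,20] for √108; ℓ=8 ⇒ convergent index 7
step 0: (10, 1)  from 10·(1,0) + (0,1)
step 1: (21, 2)  from 2·(10,1) + (1,0)
step 2: (31, 3)  from 1·(21,2) + (10,1)
…
step 4: (239, 23)  from 4·(52,5) + (31,3)
step 5: (291, 28)  from 1·(239,23) + (52,5)
step 6: (530, 51)  from 1·(291,28) + (239,23)
step 7: (1351, 130)  from 2·(530,51) + (291,28)
(x₁, y₁) = (1351, 130);  1351² − 108·130² = 1 ✓
n=2: (1351,130)∘(1351,130) = (1351·1351+108·130·130, 1351·130+130·1351) = (3650401,351260)

1351 130
3650401 351260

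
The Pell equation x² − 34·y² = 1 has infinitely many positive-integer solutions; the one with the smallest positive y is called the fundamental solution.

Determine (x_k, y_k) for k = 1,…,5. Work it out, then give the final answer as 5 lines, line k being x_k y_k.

35 6
2449 420
171395 29394
11995201 2057160
839492675 143971806

√34 = [5; 1,4,1,10, …], period ℓ=4 (even) → k=3
i=0: a=5 ⇒ p=5, q=1
…
i=2: a=4 ⇒ p=29, q=5
i=3: a=1 ⇒ p=35, q=6
→ (35, 6).  Check: 35²=1225, 34·6²=1224, difference 1.
n=2: (35,6)∘(35,6) = (35·35+34·6·6, 35·6+6·35) = (2449,420)
n=3: (2449,420)∘(35,6) = (35·2449+34·6·420, 35·420+6·2449) = (171395,29394)
n=4: (171395,29394)∘(35,6) = (35·171395+34·6·29394, 35·29394+6·171395) = (11995201,2057160)
n=5: (11995201,2057160)∘(35,6) = (35·11995201+34·6·2057160, 35·2057160+6·11995201) = (839492675,143971806)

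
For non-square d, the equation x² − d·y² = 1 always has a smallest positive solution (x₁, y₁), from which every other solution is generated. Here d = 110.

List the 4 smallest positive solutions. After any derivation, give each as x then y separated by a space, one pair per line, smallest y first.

[10; 2,20] for √110; ℓ=2 ⇒ convergent index 1
step 0: (10, 1)  from 10·(1,0) + (0,1)
step 1: (21, 2)  from 2·(10,1) + (1,0)
fundamental: x₁=21, y₁=2  (since 441 − 110·4 = 1)
(x_2, y_2) = (21·21 + 110·2·2, 21·2 + 2·21) = (881, 84)
(x_3, y_3) = (21·881 + 110·2·84, 21·84 + 2·881) = (36981, 3526)
(x_4, y_4) = (21·36981 + 110·2·3526, 21·3526 + 2·36981) = (1552321, 148008)

21 2
881 84
36981 3526
1552321 148008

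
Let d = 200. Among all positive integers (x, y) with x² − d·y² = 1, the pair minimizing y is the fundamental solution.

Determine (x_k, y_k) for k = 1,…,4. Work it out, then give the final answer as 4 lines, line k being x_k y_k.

99 7
19601 1386
3880899 274421
768398401 54333972

[14; 7,28] for √200; ℓ=2 ⇒ convergent index 1
step 0: (14, 1)  from 14·(1,0) + (0,1)
step 1: (99, 7)  from 7·(14,1) + (1,0)
(x₁, y₁) = (99, 7);  99² − 200·7² = 1 ✓
n=2: (99,7)∘(99,7) = (99·99+200·7·7, 99·7+7·99) = (19601,1386)
n=3: (19601,1386)∘(99,7) = (99·19601+200·7·1386, 99·1386+7·19601) = (3880899,274421)
n=4: (3880899,274421)∘(99,7) = (99·3880899+200·7·274421, 99·274421+7·3880899) = (768398401,54333972)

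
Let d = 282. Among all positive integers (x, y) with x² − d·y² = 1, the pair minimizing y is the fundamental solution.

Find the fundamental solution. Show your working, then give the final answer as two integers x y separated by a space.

2351 140

d=282: √d = [16; 1,3,1,4,1,3,1,32] (ℓ=8, even), read p_7/q_7
step 0: (16, 1)  from 16·(1,0) + (0,1)
step 1: (17, 1)  from 1·(16,1) + (1,0)
…
step 3: (84, 5)  from 1·(67,4) + (17,1)
…
step 6: (1864, 111)  from 3·(487,29) + (403,24)
step 7: (2351, 140)  from 1·(1864,111) + (487,29)
(x₁, y₁) = (2351, 140);  2351² − 282·140² = 1 ✓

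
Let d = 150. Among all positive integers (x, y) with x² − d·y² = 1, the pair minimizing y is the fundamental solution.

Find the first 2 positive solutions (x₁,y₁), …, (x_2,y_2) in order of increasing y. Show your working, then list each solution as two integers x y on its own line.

49 4
4801 392

√150 → a₀=12, period (4,24); ℓ=2 even so k=1
step 0: (12, 1)  from 12·(1,0) + (0,1)
step 1: (49, 4)  from 4·(12,1) + (1,0)
→ (49, 4).  Check: 49²=2401, 150·4²=2400, difference 1.
(x_2, y_2) = (49·49 + 150·4·4, 49·4 + 4·49) = (4801, 392)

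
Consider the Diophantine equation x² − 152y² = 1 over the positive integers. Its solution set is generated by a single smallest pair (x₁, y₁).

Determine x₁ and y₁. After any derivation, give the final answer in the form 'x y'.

√152 = [12; 3,24, …], period ℓ=2 (even) → k=1
a_0=12:  p_0=12·1+0=12,  q_0=12·0+1=1
a_1=3:  p_1=3·12+1=37,  q_1=3·1+0=3
fundamental: x₁=37, y₁=3  (since 1369 − 152·9 = 1)

37 3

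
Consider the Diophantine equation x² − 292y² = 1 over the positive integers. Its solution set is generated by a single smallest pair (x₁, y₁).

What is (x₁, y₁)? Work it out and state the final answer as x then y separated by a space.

2281249 133500

√292 = [17; 11,2,1,3,8,3,1,2,11,34, …], period ℓ=10 (even) → k=9
a_0=17:  p_0=17·1+0=17,  q_0=17·0+1=1
…
a_3=1:  p_3=1·393+188=581,  q_3=1·23+11=34
…
a_5=8:  p_5=8·2136+581=17669,  q_5=8·125+34=1034
a_6=3:  p_6=3·17669+2136=55143,  q_6=3·1034+125=3227
…
a_8=2:  p_8=2·72812+55143=200767,  q_8=2·4261+3227=11749
a_9=11:  p_9=11·200767+72812=2281249,  q_9=11·11749+4261=133500
→ (2281249, 133500).  Check: 2281249²=5204097000001, 292·133500²=5204097000000, difference 1.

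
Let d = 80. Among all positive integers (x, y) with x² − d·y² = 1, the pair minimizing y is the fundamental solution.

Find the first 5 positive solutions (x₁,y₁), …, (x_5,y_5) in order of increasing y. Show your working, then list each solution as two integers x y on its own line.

9 1
161 18
2889 323
51841 5796
930249 104005

√80 → a₀=8, period (1,16); ℓ=2 even so k=1
step 0: (8, 1)  from 8·(1,0) + (0,1)
step 1: (9, 1)  from 1·(8,1) + (1,0)
→ (9, 1).  Check: 9²=81, 80·1²=80, difference 1.
(x_2, y_2) = (9·9 + 80·1·1, 9·1 + 1·9) = (161, 18)
(x_3, y_3) = (9·161 + 80·1·18, 9·18 + 1·161) = (2889, 323)
(x_4, y_4) = (9·2889 + 80·1·323, 9·323 + 1·2889) = (51841, 5796)
(x_5, y_5) = (9·51841 + 80·1·5796, 9·5796 + 1·51841) = (930249, 104005)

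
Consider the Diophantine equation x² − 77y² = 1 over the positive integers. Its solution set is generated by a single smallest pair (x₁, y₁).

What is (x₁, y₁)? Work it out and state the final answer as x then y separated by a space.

351 40

[8; 1,3,2,3,1,16] for √77; ℓ=6 ⇒ convergent index 5
i=0: a=8 ⇒ p=8, q=1
i=1: a=1 ⇒ p=9, q=1
i=2: a=3 ⇒ p=35, q=4
i=3: a=2 ⇒ p=79, q=9
i=4: a=3 ⇒ p=272, q=31
i=5: a=1 ⇒ p=351, q=40
fundamental: x₁=351, y₁=40  (since 123201 − 77·1600 = 1)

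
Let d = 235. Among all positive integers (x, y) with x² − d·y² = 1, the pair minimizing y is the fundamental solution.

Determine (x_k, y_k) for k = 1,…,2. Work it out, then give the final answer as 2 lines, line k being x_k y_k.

√235 → a₀=15, period (3,30); ℓ=2 even so k=1
a_0=15:  p_0=15·1+0=15,  q_0=15·0+1=1
a_1=3:  p_1=3·15+1=46,  q_1=3·1+0=3
(x₁, y₁) = (46, 3);  46² − 235·3² = 1 ✓
(46+3√235)^2 = 4231 + 276√235

46 3
4231 276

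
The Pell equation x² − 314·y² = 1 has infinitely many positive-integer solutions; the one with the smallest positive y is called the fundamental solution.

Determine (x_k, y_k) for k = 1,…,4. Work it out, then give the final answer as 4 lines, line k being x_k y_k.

392499 22150
308110930001 17387705700
241866463828532499 13649314199066450
189864690372162243720001 10714684347621377411400

d=314: √d = [17; 1,2,1,1,2,1,34] (ℓ=7, odd), read p_13/q_13
a_0=17:  p_0=17·1+0=17,  q_0=17·0+1=1
…
a_4=1:  p_4=1·71+53=124,  q_4=1·4+3=7
…
a_7=34:  p_7=34·443+319=15381,  q_7=34·25+18=868
…
a_10=1:  p_10=1·47029+15824=62853,  q_10=1·2654+893=3547
a_11=1:  p_11=1·62853+47029=109882,  q_11=1·3547+2654=6201
a_12=2:  p_12=2·109882+62853=282617,  q_12=2·6201+3547=15949
a_13=1:  p_13=1·282617+109882=392499,  q_13=1·15949+6201=22150
fundamental: x₁=392499, y₁=22150  (since 154055465001 − 314·490622500 = 1)
(x_2, y_2) = (392499·392499 + 314·22150·22150, 392499·22150 + 22150·392499) = (308110930001, 17387705700)
(x_3, y_3) = (392499·308110930001 + 314·22150·17387705700, 392499·17387705700 + 22150·308110930001) = (241866463828532499, 13649314199066450)
(x_4, y_4) = (392499·241866463828532499 + 314·22150·13649314199066450, 392499·13649314199066450 + 22150·241866463828532499) = (189864690372162243720001, 10714684347621377411400)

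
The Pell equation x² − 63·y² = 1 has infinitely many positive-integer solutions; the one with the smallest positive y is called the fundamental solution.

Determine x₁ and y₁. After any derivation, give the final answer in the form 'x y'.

[7; 1,14] for √63; ℓ=2 ⇒ convergent index 1
step 0: (7, 1)  from 7·(1,0) + (0,1)
step 1: (8, 1)  from 1·(7,1) + (1,0)
→ (8, 1).  Check: 8²=64, 63·1²=63, difference 1.

8 1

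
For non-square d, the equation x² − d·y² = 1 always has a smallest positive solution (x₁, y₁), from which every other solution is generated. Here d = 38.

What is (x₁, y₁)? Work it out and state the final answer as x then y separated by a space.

√38 → a₀=6, period (6,12); ℓ=2 even so k=1
a_0=6:  p_0=6·1+0=6,  q_0=6·0+1=1
a_1=6:  p_1=6·6+1=37,  q_1=6·1+0=6
→ (37, 6).  Check: 37²=1369, 38·6²=1368, difference 1.

37 6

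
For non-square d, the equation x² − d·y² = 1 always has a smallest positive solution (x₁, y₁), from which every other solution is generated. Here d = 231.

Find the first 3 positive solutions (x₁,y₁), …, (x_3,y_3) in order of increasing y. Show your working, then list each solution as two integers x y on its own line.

76 5
11551 760
1755676 115515

√231 = [15; 5,30, …], period ℓ=2 (even) → k=1
step 0: (15, 1)  from 15·(1,0) + (0,1)
step 1: (76, 5)  from 5·(15,1) + (1,0)
(x₁, y₁) = (76, 5);  76² − 231·5² = 1 ✓
(x_2, y_2) = (76·76 + 231·5·5, 76·5 + 5·76) = (11551, 760)
(x_3, y_3) = (76·11551 + 231·5·760, 76·760 + 5·11551) = (1755676, 115515)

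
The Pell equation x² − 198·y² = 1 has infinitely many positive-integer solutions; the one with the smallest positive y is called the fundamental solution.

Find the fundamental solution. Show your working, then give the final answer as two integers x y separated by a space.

√198 = [14; 14,28, …], period ℓ=2 (even) → k=1
k=0  a_k=14  p_k/q_k = 14/1
k=1  a_k=14  p_k/q_k = 197/14
(x₁, y₁) = (197, 14);  197² − 198·14² = 1 ✓

197 14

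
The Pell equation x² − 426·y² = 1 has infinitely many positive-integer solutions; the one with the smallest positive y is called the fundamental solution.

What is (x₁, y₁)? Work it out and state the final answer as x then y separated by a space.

√426 = [20; 1,1,1,3,2,6,2,3,1,1,1,40, …], period ℓ=12 (even) → k=11
step 0: (20, 1)  from 20·(1,0) + (0,1)
step 1: (21, 1)  from 1·(20,1) + (1,0)
…
step 3: (62, 3)  from 1·(41,2) + (21,1)
…
step 5: (516, 25)  from 2·(227,11) + (62,3)
step 6: (3323, 161)  from 6·(516,25) + (227,11)
step 7: (7162, 347)  from 2·(3323,161) + (516,25)
step 8: (24809, 1202)  from 3·(7162,347) + (3323,161)
step 9: (31971, 1549)  from 1·(24809,1202) + (7162,347)
step 10: (56780, 2751)  from 1·(31971,1549) + (24809,1202)
step 11: (88751, 4300)  from 1·(56780,2751) + (31971,1549)
→ (88751, 4300).  Check: 88751²=7876740001, 426·4300²=7876740000, difference 1.

88751 4300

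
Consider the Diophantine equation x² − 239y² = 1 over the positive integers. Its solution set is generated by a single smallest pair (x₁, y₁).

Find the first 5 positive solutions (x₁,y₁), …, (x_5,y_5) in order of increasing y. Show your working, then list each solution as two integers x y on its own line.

6195120 400729
76759023628799 4965128484960
951062724926484326640 61519133559490389671
11783895416893046404284364801 762236829394135240588726080
146005292350203948217495381647615600 9444297253032328704218497935069529

d=239: √d = [15; 2,5,1,2,4,15,4,2,1,5,2,30] (ℓ=12, even), read p_11/q_11
step 0: (15, 1)  from 15·(1,0) + (0,1)
…
step 8: (346141, 22390)  from 2·(154117,9969) + (37907,2452)
…
step 10: (2847431, 184185)  from 5·(500258,32359) + (346141,22390)
step 11: (6195120, 400729)  from 2·(2847431,184185) + (500258,32359)
(x₁, y₁) = (6195120, 400729);  6195120² − 239·400729² = 1 ✓
(x_2, y_2) = (6195120·6195120 + 239·400729·400729, 6195120·400729 + 400729·6195120) = (76759023628799, 4965128484960)
(x_3, y_3) = (6195120·76759023628799 + 239·400729·4965128484960, 6195120·4965128484960 + 400729·76759023628799) = (951062724926484326640, 61519133559490389671)
(x_4, y_4) = (6195120·951062724926484326640 + 239·400729·61519133559490389671, 6195120·61519133559490389671 + 400729·951062724926484326640) = (11783895416893046404284364801, 762236829394135240588726080)
(x_5, y_5) = (6195120·11783895416893046404284364801 + 239·400729·762236829394135240588726080, 6195120·762236829394135240588726080 + 400729·11783895416893046404284364801) = (146005292350203948217495381647615600, 9444297253032328704218497935069529)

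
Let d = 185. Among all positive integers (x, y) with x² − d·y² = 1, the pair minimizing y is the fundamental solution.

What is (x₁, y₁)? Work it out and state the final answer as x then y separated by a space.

9249 680

[13; 1,1,1,1,26] for √185; ℓ=5 ⇒ convergent index 9
a_0=13:  p_0=13·1+0=13,  q_0=13·0+1=1
a_1=1:  p_1=1·13+1=14,  q_1=1·1+0=1
…
a_4=1:  p_4=1·41+27=68,  q_4=1·3+2=5
…
a_6=1:  p_6=1·1809+68=1877,  q_6=1·133+5=138
…
a_8=1:  p_8=1·3686+1877=5563,  q_8=1·271+138=409
a_9=1:  p_9=1·5563+3686=9249,  q_9=1·409+271=680
fundamental: x₁=9249, y₁=680  (since 85544001 − 185·462400 = 1)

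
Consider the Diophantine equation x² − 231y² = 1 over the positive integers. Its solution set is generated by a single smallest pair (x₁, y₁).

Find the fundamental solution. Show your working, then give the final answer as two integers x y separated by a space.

76 5

[15; 5,30] for √231; ℓ=2 ⇒ convergent index 1
a_0=15:  p_0=15·1+0=15,  q_0=15·0+1=1
a_1=5:  p_1=5·15+1=76,  q_1=5·1+0=5
fundamental: x₁=76, y₁=5  (since 5776 − 231·25 = 1)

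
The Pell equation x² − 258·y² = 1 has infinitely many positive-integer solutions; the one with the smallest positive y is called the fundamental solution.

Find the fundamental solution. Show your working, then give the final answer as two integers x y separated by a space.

257 16

[16; 16,32] for √258; ℓ=2 ⇒ convergent index 1
a_0=16:  p_0=16·1+0=16,  q_0=16·0+1=1
a_1=16:  p_1=16·16+1=257,  q_1=16·1+0=16
→ (257, 16).  Check: 257²=66049, 258·16²=66048, difference 1.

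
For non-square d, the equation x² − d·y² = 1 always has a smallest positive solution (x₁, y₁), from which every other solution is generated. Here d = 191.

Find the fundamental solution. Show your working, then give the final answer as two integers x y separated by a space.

√191 → a₀=13, period (1,4,1,1,3,…,4,1,26); ℓ=16 even so k=15
a_0=13:  p_0=13·1+0=13,  q_0=13·0+1=1
a_1=1:  p_1=1·13+1=14,  q_1=1·1+0=1
a_2=4:  p_2=4·14+13=69,  q_2=4·1+1=5
…
a_4=1:  p_4=1·83+69=152,  q_4=1·6+5=11
a_5=3:  p_5=3·152+83=539,  q_5=3·11+6=39
a_6=2:  p_6=2·539+152=1230,  q_6=2·39+11=89
a_7=2:  p_7=2·1230+539=2999,  q_7=2·89+39=217
a_8=13:  p_8=13·2999+1230=40217,  q_8=13·217+89=2910
a_9=2:  p_9=2·40217+2999=83433,  q_9=2·2910+217=6037
…
a_12=1:  p_12=1·704682+207083=911765,  q_12=1·50989+14984=65973
a_13=1:  p_13=1·911765+704682=1616447,  q_13=1·65973+50989=116962
a_14=4:  p_14=4·1616447+911765=7377553,  q_14=4·116962+65973=533821
a_15=1:  p_15=1·7377553+1616447=8994000,  q_15=1·533821+116962=650783
fundamental: x₁=8994000, y₁=650783  (since 80892036000000 − 191·423518513089 = 1)

8994000 650783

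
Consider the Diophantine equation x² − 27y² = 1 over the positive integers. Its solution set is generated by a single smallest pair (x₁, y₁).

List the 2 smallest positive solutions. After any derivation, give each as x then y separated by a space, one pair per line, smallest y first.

26 5
1351 260

d=27: √d = [5; 5,10] (ℓ=2, even), read p_1/q_1
i=0: a=5 ⇒ p=5, q=1
i=1: a=5 ⇒ p=26, q=5
(x₁, y₁) = (26, 5);  26² − 27·5² = 1 ✓
k=2:  x_2 = 26·26+27·5·5 = 1351,  y_2 = 26·5+5·26 = 260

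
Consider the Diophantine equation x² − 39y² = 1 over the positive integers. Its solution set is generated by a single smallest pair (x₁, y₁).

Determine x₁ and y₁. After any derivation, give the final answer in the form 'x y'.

25 4

[6; 4,12] for √39; ℓ=2 ⇒ convergent index 1
step 0: (6, 1)  from 6·(1,0) + (0,1)
step 1: (25, 4)  from 4·(6,1) + (1,0)
(x₁, y₁) = (25, 4);  25² − 39·4² = 1 ✓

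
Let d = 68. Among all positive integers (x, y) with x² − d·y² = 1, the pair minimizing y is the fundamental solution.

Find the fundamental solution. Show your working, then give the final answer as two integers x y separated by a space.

√68 = [8; 4,16, …], period ℓ=2 (even) → k=1
step 0: (8, 1)  from 8·(1,0) + (0,1)
step 1: (33, 4)  from 4·(8,1) + (1,0)
→ (33, 4).  Check: 33²=1089, 68·4²=1088, difference 1.

33 4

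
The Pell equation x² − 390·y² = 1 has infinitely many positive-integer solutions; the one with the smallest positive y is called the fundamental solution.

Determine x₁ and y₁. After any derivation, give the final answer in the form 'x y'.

d=390: √d = [19; 1,2,1,38] (ℓ=4, even), read p_3/q_3
k=0  a_k=19  p_k/q_k = 19/1
k=1  a_k=1  p_k/q_k = 20/1
k=2  a_k=2  p_k/q_k = 59/3
k=3  a_k=1  p_k/q_k = 79/4
fundamental: x₁=79, y₁=4  (since 6241 − 390·16 = 1)

79 4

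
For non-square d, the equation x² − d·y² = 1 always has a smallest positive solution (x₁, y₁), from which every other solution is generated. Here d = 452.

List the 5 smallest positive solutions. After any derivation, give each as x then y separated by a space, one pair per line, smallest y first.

1204353 56648
2900932297217 136448377488
6987493029899166849 328664025545553880
16830816386073401651890177 791655010315592455701792
40540488414026331506287881514113 1906864173276900777578095047272

d=452: √d = [21; 3,1,5,3,10,3,5,1,3,42] (ℓ=10, even), read p_9/q_9
i=0: a=21 ⇒ p=21, q=1
…
i=4: a=3 ⇒ p=1552, q=73
i=5: a=10 ⇒ p=16009, q=753
i=6: a=3 ⇒ p=49579, q=2332
i=7: a=5 ⇒ p=263904, q=12413
i=8: a=1 ⇒ p=313483, q=14745
i=9: a=3 ⇒ p=1204353, q=56648
→ (1204353, 56648).  Check: 1204353²=1450466148609, 452·56648²=1450466148608, difference 1.
n=2: (1204353,56648)∘(1204353,56648) = (1204353·1204353+452·56648·56648, 1204353·56648+56648·1204353) = (2900932297217,136448377488)
n=3: (2900932297217,136448377488)∘(1204353,56648) = (1204353·2900932297217+452·56648·136448377488, 1204353·136448377488+56648·2900932297217) = (6987493029899166849,328664025545553880)
n=4: (6987493029899166849,328664025545553880)∘(1204353,56648) = (1204353·6987493029899166849+452·56648·328664025545553880, 1204353·328664025545553880+56648·6987493029899166849) = (16830816386073401651890177,791655010315592455701792)
n=5: (16830816386073401651890177,791655010315592455701792)∘(1204353,56648) = (1204353·16830816386073401651890177+452·56648·791655010315592455701792, 1204353·791655010315592455701792+56648·16830816386073401651890177) = (40540488414026331506287881514113,1906864173276900777578095047272)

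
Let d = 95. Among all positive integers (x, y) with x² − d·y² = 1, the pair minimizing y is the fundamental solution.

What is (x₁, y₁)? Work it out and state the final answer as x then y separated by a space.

√95 → a₀=9, period (1,2,1,18); ℓ=4 even so k=3
i=0: a=9 ⇒ p=9, q=1
…
i=2: a=2 ⇒ p=29, q=3
i=3: a=1 ⇒ p=39, q=4
→ (39, 4).  Check: 39²=1521, 95·4²=1520, difference 1.

39 4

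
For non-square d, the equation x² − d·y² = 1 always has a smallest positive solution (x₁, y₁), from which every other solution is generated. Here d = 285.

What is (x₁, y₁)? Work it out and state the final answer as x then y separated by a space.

√285 = [16; 1,7,2,7,1,32, …], period ℓ=6 (even) → k=5
a_0=16:  p_0=16·1+0=16,  q_0=16·0+1=1
…
a_3=2:  p_3=2·135+17=287,  q_3=2·8+1=17
a_4=7:  p_4=7·287+135=2144,  q_4=7·17+8=127
a_5=1:  p_5=1·2144+287=2431,  q_5=1·127+17=144
fundamental: x₁=2431, y₁=144  (since 5909761 − 285·20736 = 1)

2431 144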